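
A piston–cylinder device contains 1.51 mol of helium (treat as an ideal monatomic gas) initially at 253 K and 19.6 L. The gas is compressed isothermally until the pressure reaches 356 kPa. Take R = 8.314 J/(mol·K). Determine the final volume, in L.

8.92 L

P₁ = nRT₁/V₁ = 1.51×8.314×253/19.6 = 162 kPa.
Isothermal: T stays 253 K; PV = const ⇒ V₂ = 8.92 L, P₂ = 356 kPa.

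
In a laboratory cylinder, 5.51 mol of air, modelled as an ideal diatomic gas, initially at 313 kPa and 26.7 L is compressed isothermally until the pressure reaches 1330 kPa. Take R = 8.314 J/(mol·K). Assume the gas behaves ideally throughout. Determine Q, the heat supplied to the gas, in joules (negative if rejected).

-12100 J

T₁ = P₁V₁/(nR) = 313×26.7/(5.51×8.314) = 182 K.
Isothermal: T stays 182 K; PV = const ⇒ V₂ = 6.28 L, P₂ = 1330 kPa.
ΔU = 0 (ideal gas, T constant).
W = nRT ln(V₂/V₁) = 5.51×8.314×182×ln(0.235) = -12100 J.
Q = ΔU + W = -12100 J.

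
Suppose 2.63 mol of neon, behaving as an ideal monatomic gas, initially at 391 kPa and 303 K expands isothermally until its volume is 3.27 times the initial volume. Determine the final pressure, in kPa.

V₁ = nRT₁/P₁ = 2.63×8.314×303/391 = 16.9 L.
Isothermal: T stays 303 K; PV = const ⇒ V₂ = 55.4 L, P₂ = 120 kPa.

120 kPa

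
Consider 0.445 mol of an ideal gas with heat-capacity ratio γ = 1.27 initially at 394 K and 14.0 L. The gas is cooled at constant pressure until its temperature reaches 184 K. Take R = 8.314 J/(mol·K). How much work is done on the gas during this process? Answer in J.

P₁ = nRT₁/V₁ = 0.445×8.314×394/14.0 = 104 kPa.
Isobaric: P stays 104 kPa; V/T = const ⇒ T₂ = 184 K, V₂ = 6.54 L.
W = PΔV = 104×(6.54−14.0) kPa·L = -777 J.
Work done on the gas = −W_by = 777 J.

777 J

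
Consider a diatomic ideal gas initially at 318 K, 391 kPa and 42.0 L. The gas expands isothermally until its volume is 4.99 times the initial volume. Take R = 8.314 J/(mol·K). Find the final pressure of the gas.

78.4 kPa

Isothermal: T stays 318 K; PV = const ⇒ V₂ = 210 L, P₂ = 78.4 kPa.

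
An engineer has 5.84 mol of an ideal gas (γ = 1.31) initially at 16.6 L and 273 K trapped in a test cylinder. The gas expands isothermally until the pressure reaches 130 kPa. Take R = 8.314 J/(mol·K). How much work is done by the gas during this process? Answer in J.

24100 J

P₁ = nRT₁/V₁ = 5.84×8.314×273/16.6 = 799 kPa.
Isothermal: T stays 273 K; PV = const ⇒ V₂ = 102 L, P₂ = 130 kPa.
W = nRT ln(V₂/V₁) = 5.84×8.314×273×ln(6.14) = 24100 J.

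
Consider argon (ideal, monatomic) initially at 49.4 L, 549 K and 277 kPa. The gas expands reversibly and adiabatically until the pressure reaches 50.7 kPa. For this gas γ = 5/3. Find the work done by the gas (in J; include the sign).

n = P₁V₁/(RT₁) = 277×49.4/(8.314×549) = 3.00 mol.
Adiabatic: T₂/T₁ = (P₂/P₁)^((γ−1)/γ) ⇒ T₂ = 549×(0.183)^0.400 = 278 K; V₂ = 137 L.
ΔU = nCvΔT = 3.00×12.5×(278−549) = -10100 J.
Q = 0 for an adiabatic process, so W = −ΔU = 10100 J.

10100 J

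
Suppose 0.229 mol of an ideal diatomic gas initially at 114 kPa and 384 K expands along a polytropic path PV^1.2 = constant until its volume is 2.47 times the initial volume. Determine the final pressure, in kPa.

38.5 kPa

V₁ = nRT₁/P₁ = 0.229×8.314×384/114 = 6.41 L.
Polytropic n=1.2: T₂ = T₁(V₁/V₂)^(n−1) = 384×(0.405)^0.20 = 320 K; P₂ = P₁(V₁/V₂)^n = 38.5 kPa.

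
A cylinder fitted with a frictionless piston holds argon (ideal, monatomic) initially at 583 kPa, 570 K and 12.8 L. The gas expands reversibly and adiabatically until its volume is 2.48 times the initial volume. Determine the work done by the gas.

n = P₁V₁/(RT₁) = 583×12.8/(8.314×570) = 1.57 mol.
Adiabatic: TV^(γ−1) = const ⇒ T₂ = 570×(0.403)^0.667 = 311 K; PV^γ = const ⇒ P₂ = 128 kPa.
ΔU = nCvΔT = 1.57×12.5×(311−570) = -5080 J.
Q = 0 for an adiabatic process, so W = −ΔU = 5080 J.

5080 J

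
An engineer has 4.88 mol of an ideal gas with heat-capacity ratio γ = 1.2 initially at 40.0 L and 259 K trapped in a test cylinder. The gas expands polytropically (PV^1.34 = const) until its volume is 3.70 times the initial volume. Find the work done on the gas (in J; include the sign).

P₁ = nRT₁/V₁ = 4.88×8.314×259/40.0 = 263 kPa.
Polytropic n=1.34: T₂ = T₁(V₁/V₂)^(n−1) = 259×(0.270)^0.34 = 166 K; P₂ = P₁(V₁/V₂)^n = 45.5 kPa.
W = (P₁V₁−P₂V₂)/(n−1) = (263×40.0−45.5×148)/0.34 = 11100 J.
Work done on the gas = −W_by = -11100 J.

-11100 J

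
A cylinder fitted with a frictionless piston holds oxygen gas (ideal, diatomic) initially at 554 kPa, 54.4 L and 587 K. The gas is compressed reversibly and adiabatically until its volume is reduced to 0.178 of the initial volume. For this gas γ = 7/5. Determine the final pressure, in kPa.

Adiabatic: TV^(γ−1) = const ⇒ T₂ = 587×(5.62)^0.400 = 1170 K; PV^γ = const ⇒ P₂ = 6210 kPa.

6210 kPa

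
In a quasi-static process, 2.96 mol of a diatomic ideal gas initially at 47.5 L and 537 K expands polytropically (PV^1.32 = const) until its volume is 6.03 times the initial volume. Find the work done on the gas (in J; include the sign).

-18100 J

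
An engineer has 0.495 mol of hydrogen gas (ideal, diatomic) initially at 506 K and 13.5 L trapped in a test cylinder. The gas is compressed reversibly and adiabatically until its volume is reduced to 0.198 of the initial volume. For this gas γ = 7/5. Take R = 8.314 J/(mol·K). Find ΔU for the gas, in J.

4740 J

P₁ = nRT₁/V₁ = 0.495×8.314×506/13.5 = 154 kPa.
Adiabatic: TV^(γ−1) = const ⇒ T₂ = 506×(5.05)^0.400 = 967 K; PV^γ = const ⇒ P₂ = 1490 kPa.
For an ideal gas ΔU = nCvΔT with Cv = (5/2)R = 20.8 J/(mol·K).
ΔU = 0.495×20.8×(967−506) = 4740 J.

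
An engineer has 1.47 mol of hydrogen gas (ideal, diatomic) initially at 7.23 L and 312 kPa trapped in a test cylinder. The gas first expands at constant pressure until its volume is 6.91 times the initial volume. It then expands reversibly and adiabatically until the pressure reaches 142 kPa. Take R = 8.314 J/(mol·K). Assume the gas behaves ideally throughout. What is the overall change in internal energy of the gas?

25500 J

T₁ = P₁V₁/(nR) = 312×7.23/(1.47×8.314) = 185 K.
Step 1 — Isobaric: P stays 312 kPa; V/T = const ⇒ T₂ = 1280 K, V₂ = 50.0 L.
W = PΔV = 312×(50.0−7.23) kPa·L = 13300 J.
ΔU = nCvΔT = 1.47×20.8×(1280−185) = 33300 J.
Q = ΔU + W = nCpΔT = 46700 J.
State after step 1: P = 312 kPa, V = 50.0 L, T = 1280 K.
Step 2 — Adiabatic: T₂/T₁ = (P₂/P₁)^((γ−1)/γ) ⇒ T₂ = 1280×(0.455)^0.286 = 1020 K; V₂ = 87.7 L.
ΔU = nCvΔT = 1.47×20.8×(1020−1280) = -7850 J.
Q = 0 for an adiabatic process, so W = −ΔU = 7850 J.
Net over both steps: W = 21200 J, Q = 46700 J, ΔU = 25500 J.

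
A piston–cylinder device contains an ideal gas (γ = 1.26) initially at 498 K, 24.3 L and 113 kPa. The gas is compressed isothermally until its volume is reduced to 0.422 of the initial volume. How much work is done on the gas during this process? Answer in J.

2370 J

n = P₁V₁/(RT₁) = 113×24.3/(8.314×498) = 0.663 mol.
Isothermal: T stays 498 K; PV = const ⇒ V₂ = 10.3 L, P₂ = 268 kPa.
W = nRT ln(V₂/V₁) = 0.663×8.314×498×ln(0.422) = -2370 J.
Work done on the gas = −W_by = 2370 J.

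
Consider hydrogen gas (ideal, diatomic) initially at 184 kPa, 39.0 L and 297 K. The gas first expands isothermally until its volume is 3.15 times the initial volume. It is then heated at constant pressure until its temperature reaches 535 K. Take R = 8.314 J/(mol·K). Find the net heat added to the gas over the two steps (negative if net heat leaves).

n = P₁V₁/(RT₁) = 184×39.0/(8.314×297) = 2.91 mol.
Step 1 — Isothermal: T stays 297 K; PV = const ⇒ V₂ = 123 L, P₂ = 58.4 kPa.
ΔU = 0 (ideal gas, T constant).
W = nRT ln(V₂/V₁) = 2.91×8.314×297×ln(3.15) = 8230 J.
Q = ΔU + W = 8230 J.
State after step 1: P = 58.4 kPa, V = 123 L, T = 297 K.
Step 2 — Isobaric: P stays 58.4 kPa; V/T = const ⇒ T₂ = 535 K, V₂ = 221 L.
W = PΔV = 58.4×(221−123) kPa·L = 5750 J.
ΔU = nCvΔT = 2.91×20.8×(535−297) = 14400 J.
Q = ΔU + W = nCpΔT = 20100 J.
Net over both steps: W = 14000 J, Q = 28400 J, ΔU = 14400 J.

28400 J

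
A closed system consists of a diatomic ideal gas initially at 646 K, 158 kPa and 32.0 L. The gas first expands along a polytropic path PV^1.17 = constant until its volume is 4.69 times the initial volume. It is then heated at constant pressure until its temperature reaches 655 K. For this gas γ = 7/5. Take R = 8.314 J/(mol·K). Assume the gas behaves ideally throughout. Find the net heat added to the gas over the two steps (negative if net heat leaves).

8290 J

n = P₁V₁/(RT₁) = 158×32.0/(8.314×646) = 0.941 mol.
Step 1 — Polytropic n=1.17: T₂ = T₁(V₁/V₂)^(n−1) = 646×(0.213)^0.17 = 497 K; P₂ = P₁(V₁/V₂)^n = 25.9 kPa.
W = (P₁V₁−P₂V₂)/(n−1) = (158×32.0−25.9×150)/0.17 = 6870 J.
ΔU = nCvΔT = 0.941×20.8×(497−646) = -2920 J.
Q = ΔU + W = 3950 J.
State after step 1: P = 25.9 kPa, V = 150 L, T = 497 K.
Step 2 — Isobaric: P stays 25.9 kPa; V/T = const ⇒ T₂ = 655 K, V₂ = 198 L.
W = PΔV = 25.9×(198−150) kPa·L = 1240 J.
ΔU = nCvΔT = 0.941×20.8×(655−497) = 3100 J.
Q = ΔU + W = nCpΔT = 4340 J.
Net over both steps: W = 8110 J, Q = 8290 J, ΔU = 176 J.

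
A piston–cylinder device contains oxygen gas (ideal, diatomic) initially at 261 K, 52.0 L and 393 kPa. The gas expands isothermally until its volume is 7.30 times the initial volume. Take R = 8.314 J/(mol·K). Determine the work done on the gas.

n = P₁V₁/(RT₁) = 393×52.0/(8.314×261) = 9.42 mol.
Isothermal: T stays 261 K; PV = const ⇒ V₂ = 380 L, P₂ = 53.8 kPa.
W = nRT ln(V₂/V₁) = 9.42×8.314×261×ln(7.30) = 40600 J.
Work done on the gas = −W_by = -40600 J.

-40600 J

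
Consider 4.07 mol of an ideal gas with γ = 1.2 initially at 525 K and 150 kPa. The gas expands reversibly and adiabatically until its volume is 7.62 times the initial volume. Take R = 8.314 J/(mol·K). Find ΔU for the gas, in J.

V₁ = nRT₁/P₁ = 4.07×8.314×525/150 = 118 L.
Adiabatic: TV^(γ−1) = const ⇒ T₂ = 525×(0.131)^0.200 = 350 K; PV^γ = const ⇒ P₂ = 13.1 kPa.
For an ideal gas ΔU = nCvΔT with Cv = R/(γ−1) = 41.6 J/(mol·K).
ΔU = 4.07×41.6×(350−525) = -29600 J.

-29600 J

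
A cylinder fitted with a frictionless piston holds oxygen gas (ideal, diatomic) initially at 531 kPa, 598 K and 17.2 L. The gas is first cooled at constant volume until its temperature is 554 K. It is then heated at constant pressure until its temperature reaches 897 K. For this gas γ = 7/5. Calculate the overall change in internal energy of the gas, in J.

n = P₁V₁/(RT₁) = 531×17.2/(8.314×598) = 1.84 mol.
Step 1 — Isochoric: V stays 17.2 L; P/T = const ⇒ T₂ = 554 K, P₂ = 492 kPa.
W = 0 (no volume change).
ΔU = nCvΔT = 1.84×20.8×(554−598) = -1680 J.
Q = ΔU = -1680 J.
State after step 1: P = 492 kPa, V = 17.2 L, T = 554 K.
Step 2 — Isobaric: P stays 492 kPa; V/T = const ⇒ T₂ = 897 K, V₂ = 27.8 L.
W = PΔV = 492×(27.8−17.2) kPa·L = 5240 J.
ΔU = nCvΔT = 1.84×20.8×(897−554) = 13100 J.
Q = ΔU + W = nCpΔT = 18300 J.
Net over both steps: W = 5240 J, Q = 16700 J, ΔU = 11400 J.

11400 J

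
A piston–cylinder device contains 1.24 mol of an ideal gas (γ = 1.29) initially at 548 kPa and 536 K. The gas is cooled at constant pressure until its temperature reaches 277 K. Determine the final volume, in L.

5.21 L

V₁ = nRT₁/P₁ = 1.24×8.314×536/548 = 10.1 L.
Isobaric: P stays 548 kPa; V/T = const ⇒ T₂ = 277 K, V₂ = 5.21 L.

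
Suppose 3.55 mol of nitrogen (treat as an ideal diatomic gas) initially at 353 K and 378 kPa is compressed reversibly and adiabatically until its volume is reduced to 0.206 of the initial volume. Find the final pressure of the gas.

V₁ = nRT₁/P₁ = 3.55×8.314×353/378 = 27.6 L.
Adiabatic: TV^(γ−1) = const ⇒ T₂ = 353×(4.85)^0.400 = 664 K; PV^γ = const ⇒ P₂ = 3450 kPa.

3450 kPa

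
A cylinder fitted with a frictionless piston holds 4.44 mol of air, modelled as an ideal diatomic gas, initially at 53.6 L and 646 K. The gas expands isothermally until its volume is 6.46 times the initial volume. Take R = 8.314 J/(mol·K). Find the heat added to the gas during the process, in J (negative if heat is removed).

44500 J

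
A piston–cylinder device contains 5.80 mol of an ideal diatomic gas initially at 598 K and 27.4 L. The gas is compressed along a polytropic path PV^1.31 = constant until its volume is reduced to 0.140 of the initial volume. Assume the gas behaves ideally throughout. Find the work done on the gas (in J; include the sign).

78100 J

P₁ = nRT₁/V₁ = 5.80×8.314×598/27.4 = 1050 kPa.
Polytropic n=1.31: T₂ = T₁(V₁/V₂)^(n−1) = 598×(7.14)^0.31 = 1100 K; P₂ = P₁(V₁/V₂)^n = 13800 kPa.
W = (P₁V₁−P₂V₂)/(n−1) = (1050×27.4−13800×3.84)/0.31 = -78100 J.
Work done on the gas = −W_by = 78100 J.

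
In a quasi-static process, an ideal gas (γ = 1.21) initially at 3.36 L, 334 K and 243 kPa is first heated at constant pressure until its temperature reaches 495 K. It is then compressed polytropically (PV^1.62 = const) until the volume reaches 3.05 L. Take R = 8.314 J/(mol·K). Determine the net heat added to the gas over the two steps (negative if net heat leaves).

3620 J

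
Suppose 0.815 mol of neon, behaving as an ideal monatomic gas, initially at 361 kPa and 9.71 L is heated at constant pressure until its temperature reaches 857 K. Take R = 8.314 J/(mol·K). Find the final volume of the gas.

T₁ = P₁V₁/(nR) = 361×9.71/(0.815×8.314) = 517 K.
Isobaric: P stays 361 kPa; V/T = const ⇒ T₂ = 857 K, V₂ = 16.1 L.

16.1 L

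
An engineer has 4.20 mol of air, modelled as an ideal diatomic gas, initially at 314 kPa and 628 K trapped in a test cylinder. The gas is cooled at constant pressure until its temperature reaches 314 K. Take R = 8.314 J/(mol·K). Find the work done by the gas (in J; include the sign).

-11000 J

V₁ = nRT₁/P₁ = 4.20×8.314×628/314 = 69.8 L.
Isobaric: P stays 314 kPa; V/T = const ⇒ T₂ = 314 K, V₂ = 34.9 L.
W = PΔV = 314×(34.9−69.8) kPa·L = -11000 J.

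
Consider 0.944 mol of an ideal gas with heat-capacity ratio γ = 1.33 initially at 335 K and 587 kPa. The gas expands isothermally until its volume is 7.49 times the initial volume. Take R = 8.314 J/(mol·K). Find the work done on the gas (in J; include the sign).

V₁ = nRT₁/P₁ = 0.944×8.314×335/587 = 4.48 L.
Isothermal: T stays 335 K; PV = const ⇒ V₂ = 33.5 L, P₂ = 78.4 kPa.
W = nRT ln(V₂/V₁) = 0.944×8.314×335×ln(7.49) = 5290 J.
Work done on the gas = −W_by = -5290 J.

-5290 J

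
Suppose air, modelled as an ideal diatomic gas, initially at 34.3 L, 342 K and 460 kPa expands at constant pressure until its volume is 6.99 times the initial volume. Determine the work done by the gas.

n = P₁V₁/(RT₁) = 460×34.3/(8.314×342) = 5.55 mol.
Isobaric: P stays 460 kPa; V/T = const ⇒ T₂ = 2390 K, V₂ = 240 L.
W = PΔV = 460×(240−34.3) kPa·L = 94500 J.

94500 J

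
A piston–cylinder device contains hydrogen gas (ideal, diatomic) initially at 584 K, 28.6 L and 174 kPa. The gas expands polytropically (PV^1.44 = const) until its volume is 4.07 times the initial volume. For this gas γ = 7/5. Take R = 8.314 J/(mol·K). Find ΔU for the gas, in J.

-5730 J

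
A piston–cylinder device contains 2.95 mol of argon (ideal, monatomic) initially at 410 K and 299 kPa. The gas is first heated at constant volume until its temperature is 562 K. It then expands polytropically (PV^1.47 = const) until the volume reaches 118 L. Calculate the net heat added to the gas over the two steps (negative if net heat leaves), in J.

9450 J

V₁ = nRT₁/P₁ = 2.95×8.314×410/299 = 33.6 L.
Step 1 — Isochoric: V stays 33.6 L; P/T = const ⇒ T₂ = 562 K, P₂ = 410 kPa.
W = 0 (no volume change).
ΔU = nCvΔT = 2.95×12.5×(562−410) = 5590 J.
Q = ΔU = 5590 J.
State after step 1: P = 410 kPa, V = 33.6 L, T = 562 K.
Step 2 — Polytropic n=1.47: T₂ = T₁(V₁/V₂)^(n−1) = 562×(0.285)^0.47 = 312 K; P₂ = P₁(V₁/V₂)^n = 64.8 kPa.
W = (P₁V₁−P₂V₂)/(n−1) = (410×33.6−64.8×118)/0.47 = 13100 J.
ΔU = nCvΔT = 2.95×12.5×(312−562) = -9210 J.
Q = ΔU + W = 3860 J.
Net over both steps: W = 13100 J, Q = 9450 J, ΔU = -3620 J.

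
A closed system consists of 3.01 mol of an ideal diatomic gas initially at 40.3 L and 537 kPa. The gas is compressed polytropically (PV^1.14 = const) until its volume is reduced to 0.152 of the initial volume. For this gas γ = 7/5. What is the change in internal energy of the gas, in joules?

16300 J

T₁ = P₁V₁/(nR) = 537×40.3/(3.01×8.314) = 865 K.
Polytropic n=1.14: T₂ = T₁(V₁/V₂)^(n−1) = 865×(6.58)^0.14 = 1130 K; P₂ = P₁(V₁/V₂)^n = 4600 kPa.
For an ideal gas ΔU = nCvΔT with Cv = (5/2)R = 20.8 J/(mol·K).
ΔU = 3.01×20.8×(1130−865) = 16300 J.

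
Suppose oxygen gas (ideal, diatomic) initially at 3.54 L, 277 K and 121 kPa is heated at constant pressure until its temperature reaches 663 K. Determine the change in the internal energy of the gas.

1490 J

n = P₁V₁/(RT₁) = 121×3.54/(8.314×277) = 0.186 mol.
Isobaric: P stays 121 kPa; V/T = const ⇒ T₂ = 663 K, V₂ = 8.47 L.
For an ideal gas ΔU = nCvΔT with Cv = (5/2)R = 20.8 J/(mol·K).
ΔU = 0.186×20.8×(663−277) = 1490 J.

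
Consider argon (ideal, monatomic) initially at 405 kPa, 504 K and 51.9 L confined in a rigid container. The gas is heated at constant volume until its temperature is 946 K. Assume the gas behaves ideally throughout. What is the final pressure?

760 kPa

Isochoric: V stays 51.9 L; P/T = const ⇒ T₂ = 946 K, P₂ = 760 kPa.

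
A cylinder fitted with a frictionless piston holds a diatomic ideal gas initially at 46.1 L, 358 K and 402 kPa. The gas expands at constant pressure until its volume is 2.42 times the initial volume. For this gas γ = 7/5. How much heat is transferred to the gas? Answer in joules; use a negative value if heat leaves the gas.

n = P₁V₁/(RT₁) = 402×46.1/(8.314×358) = 6.23 mol.
Isobaric: P stays 402 kPa; V/T = const ⇒ T₂ = 866 K, V₂ = 112 L.
W = PΔV = 402×(112−46.1) kPa·L = 26300 J.
ΔU = nCvΔT = 6.23×20.8×(866−358) = 65800 J.
Q = ΔU + W = nCpΔT = 92100 J.

92100 J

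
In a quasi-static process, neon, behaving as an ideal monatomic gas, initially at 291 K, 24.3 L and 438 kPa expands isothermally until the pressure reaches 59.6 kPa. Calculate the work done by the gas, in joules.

21200 J

n = P₁V₁/(RT₁) = 438×24.3/(8.314×291) = 4.40 mol.
Isothermal: T stays 291 K; PV = const ⇒ V₂ = 179 L, P₂ = 59.6 kPa.
W = nRT ln(V₂/V₁) = 4.40×8.314×291×ln(7.35) = 21200 J.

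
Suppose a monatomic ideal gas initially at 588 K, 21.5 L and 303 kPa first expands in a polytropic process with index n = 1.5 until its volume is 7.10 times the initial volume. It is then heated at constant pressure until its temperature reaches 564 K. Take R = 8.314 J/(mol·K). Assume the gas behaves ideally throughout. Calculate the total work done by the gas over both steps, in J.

n = P₁V₁/(RT₁) = 303×21.5/(8.314×588) = 1.33 mol.
Step 1 — Polytropic n=1.5: T₂ = T₁(V₁/V₂)^(n−1) = 588×(0.141)^0.50 = 221 K; P₂ = P₁(V₁/V₂)^n = 16.0 kPa.
W = (P₁V₁−P₂V₂)/(n−1) = (303×21.5−16.0×153)/0.50 = 8140 J.
ΔU = nCvΔT = 1.33×12.5×(221−588) = -6100 J.
Q = ΔU + W = 2030 J.
State after step 1: P = 16.0 kPa, V = 153 L, T = 221 K.
Step 2 — Isobaric: P stays 16.0 kPa; V/T = const ⇒ T₂ = 564 K, V₂ = 390 L.
W = PΔV = 16.0×(390−153) kPa·L = 3800 J.
ΔU = nCvΔT = 1.33×12.5×(564−221) = 5710 J.
Q = ΔU + W = nCpΔT = 9510 J.
Net over both steps: W = 11900 J, Q = 11500 J, ΔU = -399 J.

11900 J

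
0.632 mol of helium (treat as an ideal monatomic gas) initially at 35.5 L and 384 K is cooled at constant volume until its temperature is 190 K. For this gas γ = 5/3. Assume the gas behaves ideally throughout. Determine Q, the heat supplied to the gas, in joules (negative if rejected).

P₁ = nRT₁/V₁ = 0.632×8.314×384/35.5 = 56.8 kPa.
Isochoric: V stays 35.5 L; P/T = const ⇒ T₂ = 190 K, P₂ = 28.1 kPa.
W = 0 (no volume change).
ΔU = nCvΔT = 0.632×12.5×(190−384) = -1530 J.
Q = ΔU = -1530 J.

-1530 J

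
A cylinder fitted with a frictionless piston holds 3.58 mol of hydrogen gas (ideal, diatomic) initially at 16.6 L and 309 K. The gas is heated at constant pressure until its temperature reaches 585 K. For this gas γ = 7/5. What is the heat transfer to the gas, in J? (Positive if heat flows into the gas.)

P₁ = nRT₁/V₁ = 3.58×8.314×309/16.6 = 554 kPa.
Isobaric: P stays 554 kPa; V/T = const ⇒ T₂ = 585 K, V₂ = 31.4 L.
W = PΔV = 554×(31.4−16.6) kPa·L = 8210 J.
ΔU = nCvΔT = 3.58×20.8×(585−309) = 20500 J.
Q = ΔU + W = nCpΔT = 28800 J.

28800 J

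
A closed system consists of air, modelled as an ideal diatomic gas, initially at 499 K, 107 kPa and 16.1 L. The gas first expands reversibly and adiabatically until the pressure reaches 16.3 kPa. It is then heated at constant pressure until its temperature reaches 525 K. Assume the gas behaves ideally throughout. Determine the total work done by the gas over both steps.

n = P₁V₁/(RT₁) = 107×16.1/(8.314×499) = 0.415 mol.
Step 1 — Adiabatic: T₂/T₁ = (P₂/P₁)^((γ−1)/γ) ⇒ T₂ = 499×(0.152)^0.286 = 291 K; V₂ = 61.7 L.
ΔU = nCvΔT = 0.415×20.8×(291−499) = -1790 J.
Q = 0 for an adiabatic process, so W = −ΔU = 1790 J.
State after step 1: P = 16.3 kPa, V = 61.7 L, T = 291 K.
Step 2 — Isobaric: P stays 16.3 kPa; V/T = const ⇒ T₂ = 525 K, V₂ = 111 L.
W = PΔV = 16.3×(111−61.7) kPa·L = 806 J.
ΔU = nCvΔT = 0.415×20.8×(525−291) = 2020 J.
Q = ΔU + W = nCpΔT = 2820 J.
Net over both steps: W = 2600 J, Q = 2820 J, ΔU = 224 J.

2600 J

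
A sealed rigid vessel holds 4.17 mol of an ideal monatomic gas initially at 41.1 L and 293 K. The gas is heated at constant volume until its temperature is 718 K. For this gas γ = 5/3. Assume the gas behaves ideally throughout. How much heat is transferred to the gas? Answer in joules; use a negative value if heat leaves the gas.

22100 J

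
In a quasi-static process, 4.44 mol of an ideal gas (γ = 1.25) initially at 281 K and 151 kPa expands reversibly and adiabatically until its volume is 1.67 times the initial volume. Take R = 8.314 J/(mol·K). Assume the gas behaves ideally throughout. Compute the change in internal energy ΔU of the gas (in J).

-4990 J

V₁ = nRT₁/P₁ = 4.44×8.314×281/151 = 68.7 L.
Adiabatic: TV^(γ−1) = const ⇒ T₂ = 281×(0.599)^0.250 = 247 K; PV^γ = const ⇒ P₂ = 79.5 kPa.
For an ideal gas ΔU = nCvΔT with Cv = R/(γ−1) = 33.3 J/(mol·K).
ΔU = 4.44×33.3×(247−281) = -4990 J.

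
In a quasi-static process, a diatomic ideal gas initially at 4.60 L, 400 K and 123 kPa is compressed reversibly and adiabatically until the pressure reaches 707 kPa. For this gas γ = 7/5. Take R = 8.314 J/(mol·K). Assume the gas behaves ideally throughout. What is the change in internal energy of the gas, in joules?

917 J

n = P₁V₁/(RT₁) = 123×4.60/(8.314×400) = 0.170 mol.
Adiabatic: T₂/T₁ = (P₂/P₁)^((γ−1)/γ) ⇒ T₂ = 400×(5.75)^0.286 = 659 K; V₂ = 1.32 L.
For an ideal gas ΔU = nCvΔT with Cv = (5/2)R = 20.8 J/(mol·K).
ΔU = 0.170×20.8×(659−400) = 917 J.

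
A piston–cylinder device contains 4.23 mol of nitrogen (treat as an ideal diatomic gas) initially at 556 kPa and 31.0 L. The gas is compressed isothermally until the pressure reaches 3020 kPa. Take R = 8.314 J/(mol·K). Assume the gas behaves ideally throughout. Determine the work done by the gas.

-29200 J

T₁ = P₁V₁/(nR) = 556×31.0/(4.23×8.314) = 490 K.
Isothermal: T stays 490 K; PV = const ⇒ V₂ = 5.71 L, P₂ = 3020 kPa.
W = nRT ln(V₂/V₁) = 4.23×8.314×490×ln(0.184) = -29200 J.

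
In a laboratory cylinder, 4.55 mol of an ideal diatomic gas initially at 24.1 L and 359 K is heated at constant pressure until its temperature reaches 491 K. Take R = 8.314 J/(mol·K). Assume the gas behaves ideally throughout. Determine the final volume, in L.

33.0 L

P₁ = nRT₁/V₁ = 4.55×8.314×359/24.1 = 564 kPa.
Isobaric: P stays 564 kPa; V/T = const ⇒ T₂ = 491 K, V₂ = 33.0 L.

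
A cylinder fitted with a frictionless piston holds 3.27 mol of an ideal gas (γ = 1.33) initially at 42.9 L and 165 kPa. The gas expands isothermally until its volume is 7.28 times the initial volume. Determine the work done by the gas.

14100 J

T₁ = P₁V₁/(nR) = 165×42.9/(3.27×8.314) = 260 K.
Isothermal: T stays 260 K; PV = const ⇒ V₂ = 312 L, P₂ = 22.7 kPa.
W = nRT ln(V₂/V₁) = 3.27×8.314×260×ln(7.28) = 14100 J.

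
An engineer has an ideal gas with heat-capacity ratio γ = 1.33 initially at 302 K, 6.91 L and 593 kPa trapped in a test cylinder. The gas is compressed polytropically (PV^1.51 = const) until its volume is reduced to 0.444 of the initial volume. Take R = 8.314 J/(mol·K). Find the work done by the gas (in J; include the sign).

-4120 J

n = P₁V₁/(RT₁) = 593×6.91/(8.314×302) = 1.63 mol.
Polytropic n=1.51: T₂ = T₁(V₁/V₂)^(n−1) = 302×(2.25)^0.51 = 457 K; P₂ = P₁(V₁/V₂)^n = 2020 kPa.
W = (P₁V₁−P₂V₂)/(n−1) = (593×6.91−2020×3.07)/0.51 = -4120 J.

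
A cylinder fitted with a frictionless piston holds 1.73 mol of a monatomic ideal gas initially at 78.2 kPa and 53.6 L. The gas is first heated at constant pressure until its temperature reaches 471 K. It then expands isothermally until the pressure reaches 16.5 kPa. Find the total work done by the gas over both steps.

T₁ = P₁V₁/(nR) = 78.2×53.6/(1.73×8.314) = 291 K.
Step 1 — Isobaric: P stays 78.2 kPa; V/T = const ⇒ T₂ = 471 K, V₂ = 86.6 L.
W = PΔV = 78.2×(86.6−53.6) kPa·L = 2580 J.
ΔU = nCvΔT = 1.73×12.5×(471−291) = 3870 J.
Q = ΔU + W = nCpΔT = 6460 J.
State after step 1: P = 78.2 kPa, V = 86.6 L, T = 471 K.
Step 2 — Isothermal: T stays 471 K; PV = const ⇒ V₂ = 411 L, P₂ = 16.5 kPa.
ΔU = 0 (ideal gas, T constant).
W = nRT ln(V₂/V₁) = 1.73×8.314×471×ln(4.74) = 10500 J.
Q = ΔU + W = 10500 J.
Net over both steps: W = 13100 J, Q = 17000 J, ΔU = 3870 J.

13100 J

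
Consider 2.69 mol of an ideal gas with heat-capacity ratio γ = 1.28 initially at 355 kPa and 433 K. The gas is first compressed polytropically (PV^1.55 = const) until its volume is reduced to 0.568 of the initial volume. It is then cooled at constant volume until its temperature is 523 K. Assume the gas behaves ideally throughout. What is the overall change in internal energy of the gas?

7190 J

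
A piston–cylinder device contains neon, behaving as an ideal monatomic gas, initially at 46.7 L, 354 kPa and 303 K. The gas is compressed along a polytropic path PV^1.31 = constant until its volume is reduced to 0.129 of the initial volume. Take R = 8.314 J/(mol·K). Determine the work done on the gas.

n = P₁V₁/(RT₁) = 354×46.7/(8.314×303) = 6.56 mol.
Polytropic n=1.31: T₂ = T₁(V₁/V₂)^(n−1) = 303×(7.75)^0.31 = 572 K; P₂ = P₁(V₁/V₂)^n = 5180 kPa.
W = (P₁V₁−P₂V₂)/(n−1) = (354×46.7−5180×6.02)/0.31 = -47300 J.
Work done on the gas = −W_by = 47300 J.

47300 J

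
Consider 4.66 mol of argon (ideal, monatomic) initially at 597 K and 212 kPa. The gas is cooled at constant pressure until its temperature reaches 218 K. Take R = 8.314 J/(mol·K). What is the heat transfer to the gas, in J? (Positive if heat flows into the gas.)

-36700 J

V₁ = nRT₁/P₁ = 4.66×8.314×597/212 = 109 L.
Isobaric: P stays 212 kPa; V/T = const ⇒ T₂ = 218 K, V₂ = 39.8 L.
W = PΔV = 212×(39.8−109) kPa·L = -14700 J.
ΔU = nCvΔT = 4.66×12.5×(218−597) = -22000 J.
Q = ΔU + W = nCpΔT = -36700 J.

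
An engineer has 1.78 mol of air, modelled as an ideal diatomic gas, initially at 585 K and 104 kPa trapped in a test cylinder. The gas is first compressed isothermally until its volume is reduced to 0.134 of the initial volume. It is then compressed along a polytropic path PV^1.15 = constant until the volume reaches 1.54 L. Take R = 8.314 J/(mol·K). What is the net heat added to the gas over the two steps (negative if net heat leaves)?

-29900 J

V₁ = nRT₁/P₁ = 1.78×8.314×585/104 = 83.2 L.
Step 1 — Isothermal: T stays 585 K; PV = const ⇒ V₂ = 11.2 L, P₂ = 776 kPa.
ΔU = 0 (ideal gas, T constant).
W = nRT ln(V₂/V₁) = 1.78×8.314×585×ln(0.134) = -17400 J.
Q = ΔU + W = -17400 J.
State after step 1: P = 776 kPa, V = 11.2 L, T = 585 K.
Step 2 — Polytropic n=1.15: T₂ = T₁(V₁/V₂)^(n−1) = 585×(7.24)^0.15 = 787 K; P₂ = P₁(V₁/V₂)^n = 7570 kPa.
W = (P₁V₁−P₂V₂)/(n−1) = (776×11.2−7570×1.54)/0.15 = -20000 J.
ΔU = nCvΔT = 1.78×20.8×(787−585) = 7480 J.
Q = ΔU + W = -12500 J.
Net over both steps: W = -37400 J, Q = -29900 J, ΔU = 7480 J.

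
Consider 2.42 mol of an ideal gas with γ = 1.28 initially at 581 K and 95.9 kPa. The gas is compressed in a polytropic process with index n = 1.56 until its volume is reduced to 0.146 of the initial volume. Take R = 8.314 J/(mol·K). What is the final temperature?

V₁ = nRT₁/P₁ = 2.42×8.314×581/95.9 = 122 L.
Polytropic n=1.56: T₂ = T₁(V₁/V₂)^(n−1) = 581×(6.85)^0.56 = 1710 K; P₂ = P₁(V₁/V₂)^n = 1930 kPa.

1710 K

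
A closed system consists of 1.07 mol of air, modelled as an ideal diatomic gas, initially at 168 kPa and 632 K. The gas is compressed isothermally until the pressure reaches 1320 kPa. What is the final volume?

4.26 L

V₁ = nRT₁/P₁ = 1.07×8.314×632/168 = 33.5 L.
Isothermal: T stays 632 K; PV = const ⇒ V₂ = 4.26 L, P₂ = 1320 kPa.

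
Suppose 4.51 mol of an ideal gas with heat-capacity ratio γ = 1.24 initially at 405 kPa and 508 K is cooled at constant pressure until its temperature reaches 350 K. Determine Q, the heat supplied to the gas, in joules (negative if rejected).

-30600 J

V₁ = nRT₁/P₁ = 4.51×8.314×508/405 = 47.0 L.
Isobaric: P stays 405 kPa; V/T = const ⇒ T₂ = 350 K, V₂ = 32.4 L.
W = PΔV = 405×(32.4−47.0) kPa·L = -5920 J.
ΔU = nCvΔT = 4.51×34.6×(350−508) = -24700 J.
Q = ΔU + W = nCpΔT = -30600 J.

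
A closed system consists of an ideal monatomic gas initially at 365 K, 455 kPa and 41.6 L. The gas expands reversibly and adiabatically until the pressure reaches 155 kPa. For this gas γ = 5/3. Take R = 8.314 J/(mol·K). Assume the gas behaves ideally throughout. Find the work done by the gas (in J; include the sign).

9940 J

n = P₁V₁/(RT₁) = 455×41.6/(8.314×365) = 6.24 mol.
Adiabatic: T₂/T₁ = (P₂/P₁)^((γ−1)/γ) ⇒ T₂ = 365×(0.341)^0.400 = 237 K; V₂ = 79.4 L.
ΔU = nCvΔT = 6.24×12.5×(237−365) = -9940 J.
Q = 0 for an adiabatic process, so W = −ΔU = 9940 J.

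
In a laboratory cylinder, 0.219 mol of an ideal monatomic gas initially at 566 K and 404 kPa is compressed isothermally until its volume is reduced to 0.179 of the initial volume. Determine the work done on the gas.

1770 J

V₁ = nRT₁/P₁ = 0.219×8.314×566/404 = 2.55 L.
Isothermal: T stays 566 K; PV = const ⇒ V₂ = 0.457 L, P₂ = 2260 kPa.
W = nRT ln(V₂/V₁) = 0.219×8.314×566×ln(0.179) = -1770 J.
Work done on the gas = −W_by = 1770 J.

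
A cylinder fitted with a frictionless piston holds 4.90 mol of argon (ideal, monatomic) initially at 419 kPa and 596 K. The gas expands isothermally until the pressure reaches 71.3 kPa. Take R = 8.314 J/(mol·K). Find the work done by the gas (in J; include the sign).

V₁ = nRT₁/P₁ = 4.90×8.314×596/419 = 57.9 L.
Isothermal: T stays 596 K; PV = const ⇒ V₂ = 341 L, P₂ = 71.3 kPa.
W = nRT ln(V₂/V₁) = 4.90×8.314×596×ln(5.88) = 43000 J.

43000 J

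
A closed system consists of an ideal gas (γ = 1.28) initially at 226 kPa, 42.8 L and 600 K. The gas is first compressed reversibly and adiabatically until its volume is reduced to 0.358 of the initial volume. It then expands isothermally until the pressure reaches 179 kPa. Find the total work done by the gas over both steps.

n = P₁V₁/(RT₁) = 226×42.8/(8.314×600) = 1.94 mol.
Step 1 — Adiabatic: TV^(γ−1) = const ⇒ T₂ = 600×(2.79)^0.280 = 800 K; PV^γ = const ⇒ P₂ = 842 kPa.
ΔU = nCvΔT = 1.94×29.7×(800−600) = 11500 J.
Q = 0 for an adiabatic process, so W = −ΔU = -11500 J.
State after step 1: P = 842 kPa, V = 15.3 L, T = 800 K.
Step 2 — Isothermal: T stays 800 K; PV = const ⇒ V₂ = 72.0 L, P₂ = 179 kPa.
ΔU = 0 (ideal gas, T constant).
W = nRT ln(V₂/V₁) = 1.94×8.314×800×ln(4.70) = 20000 J.
Q = ΔU + W = 20000 J.
Net over both steps: W = 8450 J, Q = 20000 J, ΔU = 11500 J.

8450 J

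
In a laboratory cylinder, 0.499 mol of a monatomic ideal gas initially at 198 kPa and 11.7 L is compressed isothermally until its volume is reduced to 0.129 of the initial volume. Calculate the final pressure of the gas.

1530 kPa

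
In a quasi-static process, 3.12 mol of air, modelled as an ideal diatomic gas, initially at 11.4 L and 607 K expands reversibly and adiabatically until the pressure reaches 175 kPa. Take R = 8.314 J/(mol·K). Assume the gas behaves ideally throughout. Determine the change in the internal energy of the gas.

P₁ = nRT₁/V₁ = 3.12×8.314×607/11.4 = 1380 kPa.
Adiabatic: T₂/T₁ = (P₂/P₁)^((γ−1)/γ) ⇒ T₂ = 607×(0.127)^0.286 = 336 K; V₂ = 49.9 L.
For an ideal gas ΔU = nCvΔT with Cv = (5/2)R = 20.8 J/(mol·K).
ΔU = 3.12×20.8×(336−607) = -17500 J.

-17500 J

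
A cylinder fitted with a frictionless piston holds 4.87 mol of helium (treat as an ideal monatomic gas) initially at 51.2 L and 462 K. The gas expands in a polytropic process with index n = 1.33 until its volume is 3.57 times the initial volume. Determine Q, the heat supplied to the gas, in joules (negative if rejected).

P₁ = nRT₁/V₁ = 4.87×8.314×462/51.2 = 365 kPa.
Polytropic n=1.33: T₂ = T₁(V₁/V₂)^(n−1) = 462×(0.280)^0.33 = 304 K; P₂ = P₁(V₁/V₂)^n = 67.2 kPa.
W = (P₁V₁−P₂V₂)/(n−1) = (365×51.2−67.2×183)/0.33 = 19400 J.
ΔU = nCvΔT = 4.87×12.5×(304−462) = -9620 J.
Q = ΔU + W = 9820 J.

9820 J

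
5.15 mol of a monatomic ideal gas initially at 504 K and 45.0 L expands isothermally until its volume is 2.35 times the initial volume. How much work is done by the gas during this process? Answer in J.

P₁ = nRT₁/V₁ = 5.15×8.314×504/45.0 = 480 kPa.
Isothermal: T stays 504 K; PV = const ⇒ V₂ = 106 L, P₂ = 204 kPa.
W = nRT ln(V₂/V₁) = 5.15×8.314×504×ln(2.35) = 18400 J.

18400 J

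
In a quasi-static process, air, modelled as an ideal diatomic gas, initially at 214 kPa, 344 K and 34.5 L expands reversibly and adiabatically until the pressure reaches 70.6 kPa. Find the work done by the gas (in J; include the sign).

n = P₁V₁/(RT₁) = 214×34.5/(8.314×344) = 2.58 mol.
Adiabatic: T₂/T₁ = (P₂/P₁)^((γ−1)/γ) ⇒ T₂ = 344×(0.330)^0.286 = 251 K; V₂ = 76.2 L.
ΔU = nCvΔT = 2.58×20.8×(251−344) = -5010 J.
Q = 0 for an adiabatic process, so W = −ΔU = 5010 J.

5010 J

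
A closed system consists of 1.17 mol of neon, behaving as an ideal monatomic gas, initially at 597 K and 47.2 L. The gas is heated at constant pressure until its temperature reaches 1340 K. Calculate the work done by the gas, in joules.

7230 J

P₁ = nRT₁/V₁ = 1.17×8.314×597/47.2 = 123 kPa.
Isobaric: P stays 123 kPa; V/T = const ⇒ T₂ = 1340 K, V₂ = 106 L.
W = PΔV = 123×(106−47.2) kPa·L = 7230 J.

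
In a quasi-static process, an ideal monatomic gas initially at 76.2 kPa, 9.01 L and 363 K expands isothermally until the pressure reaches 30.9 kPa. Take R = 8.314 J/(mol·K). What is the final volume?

Isothermal: T stays 363 K; PV = const ⇒ V₂ = 22.2 L, P₂ = 30.9 kPa.

22.2 L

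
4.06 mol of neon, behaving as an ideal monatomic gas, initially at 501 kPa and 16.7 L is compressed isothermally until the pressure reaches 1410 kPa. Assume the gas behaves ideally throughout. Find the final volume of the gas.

5.93 L

T₁ = P₁V₁/(nR) = 501×16.7/(4.06×8.314) = 248 K.
Isothermal: T stays 248 K; PV = const ⇒ V₂ = 5.93 L, P₂ = 1410 kPa.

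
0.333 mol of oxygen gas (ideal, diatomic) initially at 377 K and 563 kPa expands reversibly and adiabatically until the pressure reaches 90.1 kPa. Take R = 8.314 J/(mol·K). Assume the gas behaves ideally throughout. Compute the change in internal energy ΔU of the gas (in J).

-1060 J

V₁ = nRT₁/P₁ = 0.333×8.314×377/563 = 1.85 L.
Adiabatic: T₂/T₁ = (P₂/P₁)^((γ−1)/γ) ⇒ T₂ = 377×(0.160)^0.286 = 223 K; V₂ = 6.86 L.
For an ideal gas ΔU = nCvΔT with Cv = (5/2)R = 20.8 J/(mol·K).
ΔU = 0.333×20.8×(223−377) = -1060 J.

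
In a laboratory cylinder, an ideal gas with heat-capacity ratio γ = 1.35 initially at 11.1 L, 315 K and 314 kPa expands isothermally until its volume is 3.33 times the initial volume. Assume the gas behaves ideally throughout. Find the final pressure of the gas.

Isothermal: T stays 315 K; PV = const ⇒ V₂ = 37.0 L, P₂ = 94.3 kPa.

94.3 kPa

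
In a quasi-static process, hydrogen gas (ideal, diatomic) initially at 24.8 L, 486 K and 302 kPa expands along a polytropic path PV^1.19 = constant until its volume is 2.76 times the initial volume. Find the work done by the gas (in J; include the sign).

n = P₁V₁/(RT₁) = 302×24.8/(8.314×486) = 1.85 mol.
Polytropic n=1.19: T₂ = T₁(V₁/V₂)^(n−1) = 486×(0.362)^0.19 = 401 K; P₂ = P₁(V₁/V₂)^n = 90.2 kPa.
W = (P₁V₁−P₂V₂)/(n−1) = (302×24.8−90.2×68.4)/0.19 = 6920 J.

6920 J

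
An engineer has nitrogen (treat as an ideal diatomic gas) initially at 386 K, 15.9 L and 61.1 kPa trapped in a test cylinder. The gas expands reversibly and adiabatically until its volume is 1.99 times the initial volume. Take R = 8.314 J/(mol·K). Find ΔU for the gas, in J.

-584 J

n = P₁V₁/(RT₁) = 61.1×15.9/(8.314×386) = 0.303 mol.
Adiabatic: TV^(γ−1) = const ⇒ T₂ = 386×(0.503)^0.400 = 293 K; PV^γ = const ⇒ P₂ = 23.3 kPa.
For an ideal gas ΔU = nCvΔT with Cv = (5/2)R = 20.8 J/(mol·K).
ΔU = 0.303×20.8×(293−386) = -584 J.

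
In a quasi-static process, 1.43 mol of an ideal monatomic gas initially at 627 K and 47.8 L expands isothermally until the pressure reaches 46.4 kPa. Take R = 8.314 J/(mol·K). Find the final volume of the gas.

P₁ = nRT₁/V₁ = 1.43×8.314×627/47.8 = 156 kPa.
Isothermal: T stays 627 K; PV = const ⇒ V₂ = 161 L, P₂ = 46.4 kPa.

161 L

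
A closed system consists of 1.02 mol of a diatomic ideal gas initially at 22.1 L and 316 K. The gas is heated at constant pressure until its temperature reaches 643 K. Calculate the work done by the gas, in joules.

2770 J

P₁ = nRT₁/V₁ = 1.02×8.314×316/22.1 = 121 kPa.
Isobaric: P stays 121 kPa; V/T = const ⇒ T₂ = 643 K, V₂ = 45.0 L.
W = PΔV = 121×(45.0−22.1) kPa·L = 2770 J.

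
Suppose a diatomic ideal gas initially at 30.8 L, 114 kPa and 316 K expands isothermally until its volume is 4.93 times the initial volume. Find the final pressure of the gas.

Isothermal: T stays 316 K; PV = const ⇒ V₂ = 152 L, P₂ = 23.1 kPa.

23.1 kPa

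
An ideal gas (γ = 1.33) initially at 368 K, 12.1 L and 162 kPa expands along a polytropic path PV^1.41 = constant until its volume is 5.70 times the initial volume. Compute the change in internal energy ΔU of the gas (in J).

n = P₁V₁/(RT₁) = 162×12.1/(8.314×368) = 0.641 mol.
Polytropic n=1.41: T₂ = T₁(V₁/V₂)^(n−1) = 368×(0.175)^0.41 = 180 K; P₂ = P₁(V₁/V₂)^n = 13.9 kPa.
For an ideal gas ΔU = nCvΔT with Cv = R/(γ−1) = 25.2 J/(mol·K).
ΔU = 0.641×25.2×(180−368) = -3030 J.

-3030 J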